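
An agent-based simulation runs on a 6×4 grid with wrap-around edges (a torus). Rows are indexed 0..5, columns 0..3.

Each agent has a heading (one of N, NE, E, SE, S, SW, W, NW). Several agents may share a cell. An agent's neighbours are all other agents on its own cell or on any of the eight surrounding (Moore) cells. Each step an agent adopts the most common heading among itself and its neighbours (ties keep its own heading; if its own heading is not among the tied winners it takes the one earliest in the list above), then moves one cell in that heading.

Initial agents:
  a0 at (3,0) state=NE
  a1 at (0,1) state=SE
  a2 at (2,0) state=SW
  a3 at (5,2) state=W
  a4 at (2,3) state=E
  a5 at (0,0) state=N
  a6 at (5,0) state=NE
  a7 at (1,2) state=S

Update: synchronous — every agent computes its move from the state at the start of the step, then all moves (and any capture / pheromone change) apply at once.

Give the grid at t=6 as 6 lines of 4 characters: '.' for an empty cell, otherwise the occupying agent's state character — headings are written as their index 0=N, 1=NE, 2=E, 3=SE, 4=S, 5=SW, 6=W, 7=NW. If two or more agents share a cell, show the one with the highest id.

t=1: a0@(2,1):NE a1@(1,2):SE a2@(3,3):SW a3@(5,1):W a4@(2,0):E a5@(5,0):N a6@(4,1):NE a7@(2,2):S
t=2: a0@(1,2):NE a1@(2,3):SE a2@(4,2):SW a3@(5,0):W a4@(2,1):E a5@(4,0):N a6@(3,2):NE a7@(3,2):S
t=3: a0@(0,3):NE a1@(1,0):NE a2@(5,1):SW a3@(5,3):W a4@(1,2):NE a5@(3,0):N a6@(2,3):NE a7@(4,2):S
t=4: a0@(5,0):NE a1@(0,1):NE a2@(0,0):SW a3@(5,2):W a4@(0,3):NE a5@(2,0):N a6@(1,0):NE a7@(5,2):S
t=5: a0@(4,1):NE a1@(5,2):NE a2@(5,1):NE a3@(4,3):NE a4@(5,0):NE a5@(1,0):N a6@(0,1):NE a7@(4,3):NE
t=6: a0@(3,2):NE a1@(4,3):NE a2@(4,2):NE a3@(3,0):NE a4@(4,1):NE a5@(0,0):N a6@(5,2):NE a7@(3,0):NE

0...
....
....
1.1.
.111
..1.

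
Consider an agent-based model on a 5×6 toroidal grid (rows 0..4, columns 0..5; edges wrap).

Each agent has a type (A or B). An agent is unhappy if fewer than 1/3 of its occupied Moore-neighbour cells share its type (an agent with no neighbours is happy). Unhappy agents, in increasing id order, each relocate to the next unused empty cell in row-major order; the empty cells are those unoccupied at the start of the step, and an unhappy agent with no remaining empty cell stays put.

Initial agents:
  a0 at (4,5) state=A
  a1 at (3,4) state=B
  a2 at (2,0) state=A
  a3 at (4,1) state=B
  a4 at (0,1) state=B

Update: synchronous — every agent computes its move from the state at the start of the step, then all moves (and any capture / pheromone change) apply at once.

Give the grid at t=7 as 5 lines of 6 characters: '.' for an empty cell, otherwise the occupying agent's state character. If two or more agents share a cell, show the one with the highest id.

t=1: a0@(0,0):A a1@(0,2):B a2@(2,0):A a3@(4,1):B a4@(0,1):B
t=2: a0@(0,3):A a1@(0,2):B a2@(2,0):A a3@(4,1):B a4@(0,1):B
t=3: a0@(0,0):A a1@(0,2):B a2@(2,0):A a3@(4,1):B a4@(0,1):B
t=4: a0@(0,3):A a1@(0,2):B a2@(2,0):A a3@(4,1):B a4@(0,1):B
t=5: a0@(0,0):A a1@(0,2):B a2@(2,0):A a3@(4,1):B a4@(0,1):B
t=6: a0@(0,3):A a1@(0,2):B a2@(2,0):A a3@(4,1):B a4@(0,1):B
t=7: a0@(0,0):A a1@(0,2):B a2@(2,0):A a3@(4,1):B a4@(0,1):B

ABB...
......
A.....
......
.B....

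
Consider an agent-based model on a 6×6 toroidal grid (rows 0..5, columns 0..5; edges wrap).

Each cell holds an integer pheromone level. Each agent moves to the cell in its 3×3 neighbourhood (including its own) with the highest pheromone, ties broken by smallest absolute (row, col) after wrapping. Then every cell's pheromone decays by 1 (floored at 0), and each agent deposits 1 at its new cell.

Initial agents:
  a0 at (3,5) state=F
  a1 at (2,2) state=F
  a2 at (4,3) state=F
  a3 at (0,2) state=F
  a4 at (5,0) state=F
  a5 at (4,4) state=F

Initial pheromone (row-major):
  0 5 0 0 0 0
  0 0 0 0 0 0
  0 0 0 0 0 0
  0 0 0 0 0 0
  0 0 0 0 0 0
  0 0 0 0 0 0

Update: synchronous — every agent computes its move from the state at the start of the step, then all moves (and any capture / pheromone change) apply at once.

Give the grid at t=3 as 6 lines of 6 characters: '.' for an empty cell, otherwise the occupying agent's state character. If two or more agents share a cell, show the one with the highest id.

.F....
......
......
..F...
......
......

t=1: a0@(2,0) a1@(1,1) a2@(3,2) a3@(0,1) a4@(0,1) a5@(3,3) | pheromone: 0 6 0 0 0 0 / 0 1 0 0 0 0 / 1 0 0 0 0 0 / 0 0 1 1 0 0 / 0 0 0 0 0 0 / 0 0 0 0 0 0
t=2: a0@(1,1) a1@(0,1) a2@(3,2) a3@(0,1) a4@(0,1) a5@(3,2) | pheromone: 0 8 0 0 0 0 / 0 1 0 0 0 0 / 0 0 0 0 0 0 / 0 0 2 0 0 0 / 0 0 0 0 0 0 / 0 0 0 0 0 0
t=3: a0@(0,1) a1@(0,1) a2@(3,2) a3@(0,1) a4@(0,1) a5@(3,2) | pheromone: 0 11 0 0 0 0 / 0 0 0 0 0 0 / 0 0 0 0 0 0 / 0 0 3 0 0 0 / 0 0 0 0 0 0 / 0 0 0 0 0 0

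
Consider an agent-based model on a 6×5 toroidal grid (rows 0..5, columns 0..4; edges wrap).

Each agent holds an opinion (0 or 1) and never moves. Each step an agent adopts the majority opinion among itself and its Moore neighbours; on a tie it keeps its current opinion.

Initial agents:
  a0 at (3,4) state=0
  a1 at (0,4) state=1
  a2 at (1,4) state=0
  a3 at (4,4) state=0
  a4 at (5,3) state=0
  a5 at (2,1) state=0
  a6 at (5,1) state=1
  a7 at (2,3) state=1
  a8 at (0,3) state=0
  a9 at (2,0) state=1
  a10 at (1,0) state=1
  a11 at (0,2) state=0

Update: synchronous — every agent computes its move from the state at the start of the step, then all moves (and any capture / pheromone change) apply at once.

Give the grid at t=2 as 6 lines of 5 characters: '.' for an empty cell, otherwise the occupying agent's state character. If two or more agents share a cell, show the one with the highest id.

t=1: a0@(3,4):0 a1@(0,4):0 a2@(1,4):1 a3@(4,4):0 a4@(5,3):0 a5@(2,1):1 a6@(5,1):1 a7@(2,3):0 a8@(0,3):0 a9@(2,0):0 a10@(1,0):1 a11@(0,2):0
t=2: a0@(3,4):0 a1@(0,4):0 a2@(1,4):0 a3@(4,4):0 a4@(5,3):0 a5@(2,1):1 a6@(5,1):1 a7@(2,3):0 a8@(0,3):0 a9@(2,0):1 a10@(1,0):1 a11@(0,2):0

..000
1...0
11.0.
....0
....0
.1.0.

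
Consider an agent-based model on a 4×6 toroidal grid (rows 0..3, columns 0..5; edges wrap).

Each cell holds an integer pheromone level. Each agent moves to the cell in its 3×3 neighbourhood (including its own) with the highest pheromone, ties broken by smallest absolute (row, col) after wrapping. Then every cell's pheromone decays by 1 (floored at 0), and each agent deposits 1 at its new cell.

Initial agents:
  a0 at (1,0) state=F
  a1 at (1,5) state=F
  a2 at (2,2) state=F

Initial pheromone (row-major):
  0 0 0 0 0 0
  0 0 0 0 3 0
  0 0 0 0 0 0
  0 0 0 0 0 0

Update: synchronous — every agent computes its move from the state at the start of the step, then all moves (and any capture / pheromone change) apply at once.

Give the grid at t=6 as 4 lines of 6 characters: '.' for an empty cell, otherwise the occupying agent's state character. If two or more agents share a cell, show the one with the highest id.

F.....
....F.
......
......

t=1: a0@(0,0) a1@(1,4) a2@(1,1) | pheromone: 1 0 0 0 0 0 / 0 1 0 0 3 0 / 0 0 0 0 0 0 / 0 0 0 0 0 0
t=2: a0@(0,0) a1@(1,4) a2@(0,0) | pheromone: 2 0 0 0 0 0 / 0 0 0 0 3 0 / 0 0 0 0 0 0 / 0 0 0 0 0 0
t=3: a0@(0,0) a1@(1,4) a2@(0,0) | pheromone: 3 0 0 0 0 0 / 0 0 0 0 3 0 / 0 0 0 0 0 0 / 0 0 0 0 0 0
t=4: a0@(0,0) a1@(1,4) a2@(0,0) | pheromone: 4 0 0 0 0 0 / 0 0 0 0 3 0 / 0 0 0 0 0 0 / 0 0 0 0 0 0
t=5: a0@(0,0) a1@(1,4) a2@(0,0) | pheromone: 5 0 0 0 0 0 / 0 0 0 0 3 0 / 0 0 0 0 0 0 / 0 0 0 0 0 0
t=6: a0@(0,0) a1@(1,4) a2@(0,0) | pheromone: 6 0 0 0 0 0 / 0 0 0 0 3 0 / 0 0 0 0 0 0 / 0 0 0 0 0 0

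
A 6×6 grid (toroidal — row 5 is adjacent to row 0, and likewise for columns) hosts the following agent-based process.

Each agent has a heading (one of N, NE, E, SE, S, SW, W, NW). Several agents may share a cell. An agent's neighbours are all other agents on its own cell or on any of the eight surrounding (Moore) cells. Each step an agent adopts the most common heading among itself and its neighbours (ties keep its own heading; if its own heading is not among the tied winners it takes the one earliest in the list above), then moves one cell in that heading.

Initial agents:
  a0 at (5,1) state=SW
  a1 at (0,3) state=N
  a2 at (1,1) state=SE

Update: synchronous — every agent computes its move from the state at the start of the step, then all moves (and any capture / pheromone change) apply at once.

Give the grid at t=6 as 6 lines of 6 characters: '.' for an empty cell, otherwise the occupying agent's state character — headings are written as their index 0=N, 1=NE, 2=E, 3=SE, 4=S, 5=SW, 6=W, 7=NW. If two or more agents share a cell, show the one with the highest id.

t=1: a0@(0,0):SW a1@(5,3):N a2@(2,2):SE
t=2: a0@(1,5):SW a1@(4,3):N a2@(3,3):SE
t=3: a0@(2,4):SW a1@(3,3):N a2@(4,4):SE
t=4: a0@(3,3):SW a1@(2,3):N a2@(5,5):SE
t=5: a0@(4,2):SW a1@(1,3):N a2@(0,0):SE
t=6: a0@(5,1):SW a1@(0,3):N a2@(1,1):SE

...0..
.3....
......
......
......
.5....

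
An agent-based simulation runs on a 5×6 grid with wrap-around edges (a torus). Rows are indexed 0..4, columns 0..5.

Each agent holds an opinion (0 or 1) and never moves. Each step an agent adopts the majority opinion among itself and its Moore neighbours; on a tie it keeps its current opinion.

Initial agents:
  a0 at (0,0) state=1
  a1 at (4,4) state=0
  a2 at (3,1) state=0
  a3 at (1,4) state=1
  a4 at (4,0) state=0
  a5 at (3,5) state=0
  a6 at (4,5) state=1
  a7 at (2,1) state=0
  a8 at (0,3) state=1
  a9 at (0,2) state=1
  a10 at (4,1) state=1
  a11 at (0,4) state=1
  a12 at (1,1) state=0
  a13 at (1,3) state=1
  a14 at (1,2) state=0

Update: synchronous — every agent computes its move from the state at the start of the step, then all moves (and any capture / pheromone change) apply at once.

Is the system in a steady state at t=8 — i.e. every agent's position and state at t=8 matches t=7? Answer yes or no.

t=1: a0@(0,0):1 a1@(4,4):1 a2@(3,1):0 a3@(1,4):1 a4@(4,0):0 a5@(3,5):0 a6@(4,5):1 a7@(2,1):0 a8@(0,3):1 a9@(0,2):1 a10@(4,1):1 a11@(0,4):1 a12@(1,1):0 a13@(1,3):1 a14@(1,2):0
t=2: (unchanged — steady state)

yes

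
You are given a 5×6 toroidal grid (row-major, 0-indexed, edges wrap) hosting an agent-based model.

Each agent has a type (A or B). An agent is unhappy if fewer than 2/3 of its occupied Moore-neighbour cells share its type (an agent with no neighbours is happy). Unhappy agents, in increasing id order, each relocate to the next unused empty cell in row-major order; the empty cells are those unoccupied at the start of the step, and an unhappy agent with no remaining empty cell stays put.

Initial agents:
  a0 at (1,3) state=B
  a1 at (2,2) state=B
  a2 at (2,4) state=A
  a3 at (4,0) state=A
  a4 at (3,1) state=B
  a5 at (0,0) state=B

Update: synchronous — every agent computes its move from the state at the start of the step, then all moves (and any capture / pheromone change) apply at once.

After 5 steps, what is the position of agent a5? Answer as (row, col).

t=1: a0@(0,1):B a1@(2,2):B a2@(0,2):A a3@(0,3):A a4@(0,4):B a5@(0,5):B
t=2: a0@(0,0):B a1@(2,2):B a2@(1,0):A a3@(1,1):A a4@(1,2):B a5@(0,5):B
t=3: a0@(0,1):B a1@(0,2):B a2@(0,3):A a3@(0,4):A a4@(1,3):B a5@(1,4):B
t=4: a0@(0,1):B a1@(0,2):B a2@(0,0):A a3@(0,5):A a4@(1,0):B a5@(1,1):B
t=5: a0@(0,1):B a1@(0,2):B a2@(0,3):A a3@(0,4):A a4@(1,2):B a5@(1,1):B

(1, 1)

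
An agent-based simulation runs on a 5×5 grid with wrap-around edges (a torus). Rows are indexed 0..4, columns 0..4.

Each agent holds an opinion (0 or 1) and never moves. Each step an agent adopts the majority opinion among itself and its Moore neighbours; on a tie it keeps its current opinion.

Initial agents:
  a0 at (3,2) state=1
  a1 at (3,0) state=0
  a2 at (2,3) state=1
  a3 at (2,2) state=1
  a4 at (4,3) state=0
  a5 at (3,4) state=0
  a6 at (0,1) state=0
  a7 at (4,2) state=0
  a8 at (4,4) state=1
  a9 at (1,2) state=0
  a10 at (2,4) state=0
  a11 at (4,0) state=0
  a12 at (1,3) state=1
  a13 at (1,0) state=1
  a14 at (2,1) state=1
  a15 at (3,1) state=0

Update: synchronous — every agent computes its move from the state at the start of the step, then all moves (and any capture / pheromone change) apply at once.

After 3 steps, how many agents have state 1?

t=1: a0@(3,2):1 a1@(3,0):0 a2@(2,3):1 a3@(2,2):1 a4@(4,3):0 a5@(3,4):0 a6@(0,1):0 a7@(4,2):0 a8@(4,4):0 a9@(1,2):1 a10@(2,4):0 a11@(4,0):0 a12@(1,3):1 a13@(1,0):1 a14@(2,1):1 a15@(3,1):0
t=2: (unchanged — steady state)

7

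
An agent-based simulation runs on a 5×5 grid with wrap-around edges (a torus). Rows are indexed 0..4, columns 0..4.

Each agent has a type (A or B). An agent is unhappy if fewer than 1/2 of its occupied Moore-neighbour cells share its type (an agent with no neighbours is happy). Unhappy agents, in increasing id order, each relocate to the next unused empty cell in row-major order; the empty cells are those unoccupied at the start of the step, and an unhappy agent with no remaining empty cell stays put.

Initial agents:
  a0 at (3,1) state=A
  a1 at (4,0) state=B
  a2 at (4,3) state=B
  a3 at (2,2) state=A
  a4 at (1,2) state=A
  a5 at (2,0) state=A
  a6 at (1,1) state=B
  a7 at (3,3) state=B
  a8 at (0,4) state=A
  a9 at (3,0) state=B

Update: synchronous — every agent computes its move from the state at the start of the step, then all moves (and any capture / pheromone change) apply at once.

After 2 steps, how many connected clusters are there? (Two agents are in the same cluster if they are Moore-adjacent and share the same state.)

t=1: a0@(3,1):A a1@(0,0):B a2@(4,3):B a3@(2,2):A a4@(1,2):A a5@(0,1):A a6@(0,2):B a7@(3,3):B a8@(0,3):A a9@(1,0):B
t=2: a0@(3,1):A a1@(0,0):B a2@(4,3):B a3@(2,2):A a4@(1,2):A a5@(0,4):A a6@(1,1):B a7@(3,3):B a8@(1,3):A a9@(1,0):B

3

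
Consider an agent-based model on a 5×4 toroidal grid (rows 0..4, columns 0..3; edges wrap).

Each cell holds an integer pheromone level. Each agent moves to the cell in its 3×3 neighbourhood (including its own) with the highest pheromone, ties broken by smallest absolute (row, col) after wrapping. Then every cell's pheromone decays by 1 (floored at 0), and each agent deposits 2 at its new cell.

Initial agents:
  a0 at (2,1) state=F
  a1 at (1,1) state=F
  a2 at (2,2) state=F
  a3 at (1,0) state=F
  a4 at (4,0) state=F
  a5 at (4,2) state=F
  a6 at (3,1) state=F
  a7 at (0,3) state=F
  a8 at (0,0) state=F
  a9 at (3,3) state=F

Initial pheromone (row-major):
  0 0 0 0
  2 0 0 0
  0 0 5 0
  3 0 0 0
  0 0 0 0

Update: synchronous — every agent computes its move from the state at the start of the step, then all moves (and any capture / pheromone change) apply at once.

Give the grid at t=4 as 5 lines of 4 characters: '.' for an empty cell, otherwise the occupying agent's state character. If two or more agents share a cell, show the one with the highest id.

t=1: a0@(2,2) a1@(2,2) a2@(2,2) a3@(1,0) a4@(3,0) a5@(0,1) a6@(2,2) a7@(1,0) a8@(1,0) a9@(2,2) | pheromone: 0 2 0 0 / 7 0 0 0 / 0 0 14 0 / 4 0 0 0 / 0 0 0 0
t=2: a0@(2,2) a1@(2,2) a2@(2,2) a3@(1,0) a4@(3,0) a5@(1,0) a6@(2,2) a7@(1,0) a8@(1,0) a9@(2,2) | pheromone: 0 1 0 0 / 14 0 0 0 / 0 0 23 0 / 5 0 0 0 / 0 0 0 0
t=3: a0@(2,2) a1@(2,2) a2@(2,2) a3@(1,0) a4@(3,0) a5@(1,0) a6@(2,2) a7@(1,0) a8@(1,0) a9@(2,2) | pheromone: 0 0 0 0 / 21 0 0 0 / 0 0 32 0 / 6 0 0 0 / 0 0 0 0
t=4: a0@(2,2) a1@(2,2) a2@(2,2) a3@(1,0) a4@(3,0) a5@(1,0) a6@(2,2) a7@(1,0) a8@(1,0) a9@(2,2) | pheromone: 0 0 0 0 / 28 0 0 0 / 0 0 41 0 / 7 0 0 0 / 0 0 0 0

....
F...
..F.
F...
....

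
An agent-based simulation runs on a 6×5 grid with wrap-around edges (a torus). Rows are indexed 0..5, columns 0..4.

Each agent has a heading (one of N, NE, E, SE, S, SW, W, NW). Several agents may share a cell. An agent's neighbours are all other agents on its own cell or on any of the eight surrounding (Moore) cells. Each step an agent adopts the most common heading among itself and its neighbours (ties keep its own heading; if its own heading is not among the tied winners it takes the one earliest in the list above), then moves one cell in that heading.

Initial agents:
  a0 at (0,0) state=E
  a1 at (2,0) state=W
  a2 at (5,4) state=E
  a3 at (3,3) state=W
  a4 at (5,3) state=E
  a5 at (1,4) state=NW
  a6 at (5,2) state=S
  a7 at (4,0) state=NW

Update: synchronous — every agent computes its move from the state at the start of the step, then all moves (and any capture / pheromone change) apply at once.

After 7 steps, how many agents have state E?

t=1: a0@(0,1):E a1@(2,4):W a2@(5,0):E a3@(3,2):W a4@(5,4):E a5@(0,3):NW a6@(0,2):S a7@(3,4):NW
t=2: a0@(0,2):E a1@(2,3):W a2@(5,1):E a3@(3,1):W a4@(5,0):E a5@(5,2):NW a6@(1,2):S a7@(2,3):NW
t=3: a0@(0,3):E a1@(2,2):W a2@(5,2):E a3@(3,0):W a4@(5,1):E a5@(5,3):E a6@(2,2):S a7@(1,2):NW
t=4: a0@(0,4):E a1@(2,1):W a2@(5,3):E a3@(3,4):W a4@(5,2):E a5@(5,4):E a6@(3,2):S a7@(0,1):NW
t=5: a0@(0,0):E a1@(2,0):W a2@(5,4):E a3@(3,3):W a4@(5,3):E a5@(5,0):E a6@(4,2):S a7@(5,0):NW
t=6: a0@(0,1):E a1@(2,4):W a2@(5,0):E a3@(3,2):W a4@(5,4):E a5@(5,1):E a6@(5,2):S a7@(5,1):E
t=7: a0@(0,2):E a1@(2,3):W a2@(5,1):E a3@(3,1):W a4@(5,0):E a5@(5,2):E a6@(5,3):E a7@(5,2):E

6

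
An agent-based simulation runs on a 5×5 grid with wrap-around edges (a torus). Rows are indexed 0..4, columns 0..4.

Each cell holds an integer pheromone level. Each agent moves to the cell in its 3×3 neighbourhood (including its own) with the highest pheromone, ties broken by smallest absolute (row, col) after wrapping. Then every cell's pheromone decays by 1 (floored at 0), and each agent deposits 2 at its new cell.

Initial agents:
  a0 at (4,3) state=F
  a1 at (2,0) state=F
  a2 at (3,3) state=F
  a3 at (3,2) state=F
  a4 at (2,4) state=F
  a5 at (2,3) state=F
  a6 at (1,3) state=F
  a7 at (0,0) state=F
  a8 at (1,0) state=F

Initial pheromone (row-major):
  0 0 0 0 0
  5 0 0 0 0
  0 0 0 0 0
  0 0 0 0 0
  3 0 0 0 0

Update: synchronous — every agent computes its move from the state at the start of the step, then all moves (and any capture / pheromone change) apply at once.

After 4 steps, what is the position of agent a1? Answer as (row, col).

(1, 0)

t=1: a0@(0,2) a1@(1,0) a2@(2,2) a3@(2,1) a4@(1,0) a5@(1,2) a6@(0,2) a7@(1,0) a8@(1,0) | pheromone: 0 0 4 0 0 / 12 0 2 0 0 / 0 2 2 0 0 / 0 0 0 0 0 / 2 0 0 0 0
t=2: a0@(0,2) a1@(1,0) a2@(1,2) a3@(1,0) a4@(1,0) a5@(0,2) a6@(0,2) a7@(1,0) a8@(1,0) | pheromone: 0 0 9 0 0 / 21 0 3 0 0 / 0 1 1 0 0 / 0 0 0 0 0 / 1 0 0 0 0
t=3: a0@(0,2) a1@(1,0) a2@(0,2) a3@(1,0) a4@(1,0) a5@(0,2) a6@(0,2) a7@(1,0) a8@(1,0) | pheromone: 0 0 16 0 0 / 30 0 2 0 0 / 0 0 0 0 0 / 0 0 0 0 0 / 0 0 0 0 0
t=4: a0@(0,2) a1@(1,0) a2@(0,2) a3@(1,0) a4@(1,0) a5@(0,2) a6@(0,2) a7@(1,0) a8@(1,0) | pheromone: 0 0 23 0 0 / 39 0 1 0 0 / 0 0 0 0 0 / 0 0 0 0 0 / 0 0 0 0 0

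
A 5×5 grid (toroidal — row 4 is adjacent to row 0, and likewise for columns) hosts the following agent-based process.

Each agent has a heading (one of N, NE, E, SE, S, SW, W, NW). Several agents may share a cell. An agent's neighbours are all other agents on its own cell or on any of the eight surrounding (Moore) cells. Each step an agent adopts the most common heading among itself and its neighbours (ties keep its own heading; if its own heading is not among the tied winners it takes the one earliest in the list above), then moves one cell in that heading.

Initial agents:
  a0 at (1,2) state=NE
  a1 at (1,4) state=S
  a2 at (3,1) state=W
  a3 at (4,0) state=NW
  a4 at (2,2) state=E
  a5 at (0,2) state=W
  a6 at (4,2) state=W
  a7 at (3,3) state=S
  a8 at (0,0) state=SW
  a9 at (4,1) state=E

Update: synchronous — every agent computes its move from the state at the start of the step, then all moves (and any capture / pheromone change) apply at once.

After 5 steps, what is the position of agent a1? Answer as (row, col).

t=1: a0@(0,3):NE a1@(2,4):S a2@(3,0):W a3@(3,4):NW a4@(2,3):E a5@(0,1):W a6@(4,1):W a7@(4,3):S a8@(1,4):SW a9@(4,0):W
t=2: a0@(4,4):NE a1@(3,4):S a2@(3,4):W a3@(4,4):S a4@(2,4):E a5@(0,0):W a6@(4,0):W a7@(0,3):S a8@(2,3):SW a9@(4,4):W
t=3: a0@(4,3):W a1@(3,3):W a2@(3,3):W a3@(4,3):W a4@(2,0):E a5@(0,4):W a6@(4,4):W a7@(1,3):S a8@(3,2):SW a9@(4,3):W
t=4: a0@(4,2):W a1@(3,2):W a2@(3,2):W a3@(4,2):W a4@(2,1):E a5@(0,3):W a6@(4,3):W a7@(2,3):S a8@(3,1):W a9@(4,2):W
t=5: a0@(4,1):W a1@(3,1):W a2@(3,1):W a3@(4,1):W a4@(2,0):W a5@(0,2):W a6@(4,2):W a7@(2,2):W a8@(3,0):W a9@(4,1):W

(3, 1)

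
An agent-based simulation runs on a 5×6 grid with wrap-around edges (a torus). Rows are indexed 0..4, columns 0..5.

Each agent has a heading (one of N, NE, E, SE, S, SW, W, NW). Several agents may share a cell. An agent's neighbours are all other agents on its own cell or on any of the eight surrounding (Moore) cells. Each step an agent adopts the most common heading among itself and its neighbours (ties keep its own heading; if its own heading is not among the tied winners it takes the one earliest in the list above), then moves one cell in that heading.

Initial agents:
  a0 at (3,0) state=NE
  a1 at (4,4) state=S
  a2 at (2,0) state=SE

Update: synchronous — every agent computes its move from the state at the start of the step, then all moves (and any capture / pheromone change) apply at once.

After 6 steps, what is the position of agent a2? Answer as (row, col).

(3, 0)

t=1: a0@(2,1):NE a1@(0,4):S a2@(3,1):SE
t=2: a0@(1,2):NE a1@(1,4):S a2@(4,2):SE
t=3: a0@(0,3):NE a1@(2,4):S a2@(0,3):SE
t=4: a0@(4,4):NE a1@(3,4):S a2@(1,4):SE
t=5: a0@(3,5):NE a1@(4,4):S a2@(2,5):SE
t=6: a0@(2,0):NE a1@(0,4):S a2@(3,0):SE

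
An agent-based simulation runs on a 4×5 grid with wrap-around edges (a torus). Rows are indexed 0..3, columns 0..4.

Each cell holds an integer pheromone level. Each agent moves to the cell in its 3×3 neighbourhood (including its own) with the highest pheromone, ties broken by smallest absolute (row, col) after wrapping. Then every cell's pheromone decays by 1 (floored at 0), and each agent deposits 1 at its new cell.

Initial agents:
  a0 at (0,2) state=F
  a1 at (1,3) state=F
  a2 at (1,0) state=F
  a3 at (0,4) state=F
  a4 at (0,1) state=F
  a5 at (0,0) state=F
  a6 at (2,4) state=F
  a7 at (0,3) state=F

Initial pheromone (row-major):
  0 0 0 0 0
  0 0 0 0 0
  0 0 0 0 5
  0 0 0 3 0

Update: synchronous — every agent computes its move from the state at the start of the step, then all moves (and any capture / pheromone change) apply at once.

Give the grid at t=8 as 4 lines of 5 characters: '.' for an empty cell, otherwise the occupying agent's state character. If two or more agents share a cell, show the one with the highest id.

t=1: a0@(3,3) a1@(2,4) a2@(2,4) a3@(3,3) a4@(0,0) a5@(0,0) a6@(2,4) a7@(3,3) | pheromone: 2 0 0 0 0 / 0 0 0 0 0 / 0 0 0 0 7 / 0 0 0 5 0
t=2: a0@(2,4) a1@(2,4) a2@(2,4) a3@(2,4) a4@(0,0) a5@(0,0) a6@(2,4) a7@(2,4) | pheromone: 3 0 0 0 0 / 0 0 0 0 0 / 0 0 0 0 12 / 0 0 0 4 0
t=3: a0@(2,4) a1@(2,4) a2@(2,4) a3@(2,4) a4@(0,0) a5@(0,0) a6@(2,4) a7@(2,4) | pheromone: 4 0 0 0 0 / 0 0 0 0 0 / 0 0 0 0 17 / 0 0 0 3 0
t=4: a0@(2,4) a1@(2,4) a2@(2,4) a3@(2,4) a4@(0,0) a5@(0,0) a6@(2,4) a7@(2,4) | pheromone: 5 0 0 0 0 / 0 0 0 0 0 / 0 0 0 0 22 / 0 0 0 2 0
t=5: a0@(2,4) a1@(2,4) a2@(2,4) a3@(2,4) a4@(0,0) a5@(0,0) a6@(2,4) a7@(2,4) | pheromone: 6 0 0 0 0 / 0 0 0 0 0 / 0 0 0 0 27 / 0 0 0 1 0
t=6: a0@(2,4) a1@(2,4) a2@(2,4) a3@(2,4) a4@(0,0) a5@(0,0) a6@(2,4) a7@(2,4) | pheromone: 7 0 0 0 0 / 0 0 0 0 0 / 0 0 0 0 32 / 0 0 0 0 0
t=7: a0@(2,4) a1@(2,4) a2@(2,4) a3@(2,4) a4@(0,0) a5@(0,0) a6@(2,4) a7@(2,4) | pheromone: 8 0 0 0 0 / 0 0 0 0 0 / 0 0 0 0 37 / 0 0 0 0 0
t=8: a0@(2,4) a1@(2,4) a2@(2,4) a3@(2,4) a4@(0,0) a5@(0,0) a6@(2,4) a7@(2,4) | pheromone: 9 0 0 0 0 / 0 0 0 0 0 / 0 0 0 0 42 / 0 0 0 0 0

F....
.....
....F
.....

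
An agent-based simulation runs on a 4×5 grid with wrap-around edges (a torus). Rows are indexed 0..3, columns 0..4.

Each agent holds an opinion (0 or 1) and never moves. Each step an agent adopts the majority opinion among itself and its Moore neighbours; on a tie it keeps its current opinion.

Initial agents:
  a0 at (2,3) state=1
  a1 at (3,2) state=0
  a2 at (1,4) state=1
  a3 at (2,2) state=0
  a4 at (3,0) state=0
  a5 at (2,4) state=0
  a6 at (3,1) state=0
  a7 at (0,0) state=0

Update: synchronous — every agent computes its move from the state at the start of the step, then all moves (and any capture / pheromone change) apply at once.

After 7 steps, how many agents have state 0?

8

t=1: a0@(2,3):0 a1@(3,2):0 a2@(1,4):1 a3@(2,2):0 a4@(3,0):0 a5@(2,4):0 a6@(3,1):0 a7@(0,0):0
t=2: a0@(2,3):0 a1@(3,2):0 a2@(1,4):0 a3@(2,2):0 a4@(3,0):0 a5@(2,4):0 a6@(3,1):0 a7@(0,0):0
t=3: (unchanged — steady state)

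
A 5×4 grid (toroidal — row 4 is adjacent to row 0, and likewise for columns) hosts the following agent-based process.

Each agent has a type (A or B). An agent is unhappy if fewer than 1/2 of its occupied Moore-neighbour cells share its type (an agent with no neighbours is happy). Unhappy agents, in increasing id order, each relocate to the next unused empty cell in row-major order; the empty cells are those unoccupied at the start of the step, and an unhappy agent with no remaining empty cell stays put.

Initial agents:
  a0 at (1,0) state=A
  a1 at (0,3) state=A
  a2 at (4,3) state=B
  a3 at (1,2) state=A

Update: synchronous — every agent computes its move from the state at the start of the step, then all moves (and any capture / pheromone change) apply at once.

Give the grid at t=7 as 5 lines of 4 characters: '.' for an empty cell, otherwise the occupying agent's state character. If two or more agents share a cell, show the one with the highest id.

t=1: a0@(1,0):A a1@(0,3):A a2@(0,0):B a3@(1,2):A
t=2: a0@(1,0):A a1@(0,3):A a2@(0,1):B a3@(1,2):A
t=3: a0@(1,0):A a1@(0,3):A a2@(0,0):B a3@(1,2):A
t=4: a0@(1,0):A a1@(0,3):A a2@(0,1):B a3@(1,2):A
t=5: a0@(1,0):A a1@(0,3):A a2@(0,0):B a3@(1,2):A
t=6: a0@(1,0):A a1@(0,3):A a2@(0,1):B a3@(1,2):A
t=7: a0@(1,0):A a1@(0,3):A a2@(0,0):B a3@(1,2):A

B..A
A.A.
....
....
....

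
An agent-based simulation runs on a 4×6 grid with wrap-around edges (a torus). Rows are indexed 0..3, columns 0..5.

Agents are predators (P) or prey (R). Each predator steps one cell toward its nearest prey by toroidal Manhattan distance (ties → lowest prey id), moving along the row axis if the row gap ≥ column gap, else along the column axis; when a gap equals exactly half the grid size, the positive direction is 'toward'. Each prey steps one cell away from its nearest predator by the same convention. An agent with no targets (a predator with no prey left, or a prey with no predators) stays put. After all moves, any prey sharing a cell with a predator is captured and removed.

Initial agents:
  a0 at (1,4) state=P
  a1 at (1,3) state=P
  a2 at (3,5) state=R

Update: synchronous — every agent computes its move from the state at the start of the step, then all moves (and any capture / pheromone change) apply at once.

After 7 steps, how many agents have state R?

1

t=1: a0@(2,4):P a1@(2,3):P a2@(2,5):R
t=2: a0@(2,5):P a1@(2,4):P a2@(2,0):R
t=3: a0@(2,0):P a1@(2,5):P a2@(2,1):R
t=4: a0@(2,1):P a1@(2,0):P a2@(2,2):R
t=5: a0@(2,2):P a1@(2,1):P a2@(2,3):R
t=6: a0@(2,3):P a1@(2,2):P a2@(2,4):R
t=7: a0@(2,4):P a1@(2,3):P a2@(2,5):R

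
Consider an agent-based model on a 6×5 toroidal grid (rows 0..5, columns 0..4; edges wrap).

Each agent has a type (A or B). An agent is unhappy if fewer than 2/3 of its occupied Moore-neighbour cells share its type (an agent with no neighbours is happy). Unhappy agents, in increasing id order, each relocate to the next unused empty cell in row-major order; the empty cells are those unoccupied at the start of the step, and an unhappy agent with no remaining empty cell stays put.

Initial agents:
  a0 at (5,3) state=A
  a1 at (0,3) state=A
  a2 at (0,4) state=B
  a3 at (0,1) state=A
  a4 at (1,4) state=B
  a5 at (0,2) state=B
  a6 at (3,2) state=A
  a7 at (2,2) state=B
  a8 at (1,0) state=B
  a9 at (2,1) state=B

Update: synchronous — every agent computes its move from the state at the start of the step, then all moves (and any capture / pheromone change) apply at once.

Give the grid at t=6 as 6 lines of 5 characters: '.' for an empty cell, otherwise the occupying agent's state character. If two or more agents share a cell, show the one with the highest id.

AABAB
A....
BBB..
.B...
.....
.....

t=1: a0@(0,0):A a1@(1,1):A a2@(1,2):B a3@(1,3):A a4@(1,4):B a5@(2,0):B a6@(2,3):A a7@(2,4):B a8@(1,0):B a9@(2,1):B
t=2: a0@(0,1):A a1@(0,2):A a2@(0,3):B a3@(0,4):A a4@(2,2):B a5@(2,0):B a6@(3,0):A a7@(3,1):B a8@(1,0):B a9@(2,1):B
t=3: a0@(0,0):A a1@(1,1):A a2@(1,2):B a3@(1,3):A a4@(2,2):B a5@(2,0):B a6@(1,4):A a7@(3,1):B a8@(2,3):B a9@(2,1):B
t=4: a0@(0,0):A a1@(0,1):A a2@(0,2):B a3@(0,3):A a4@(2,2):B a5@(0,4):B a6@(1,0):A a7@(3,1):B a8@(2,4):B a9@(2,1):B
t=5: a0@(0,0):A a1@(0,1):A a2@(1,1):B a3@(1,2):A a4@(2,2):B a5@(1,3):B a6@(1,4):A a7@(3,1):B a8@(2,0):B a9@(2,1):B
t=6: a0@(0,0):A a1@(0,1):A a2@(0,2):B a3@(0,3):A a4@(2,2):B a5@(0,4):B a6@(1,0):A a7@(3,1):B a8@(2,0):B a9@(2,1):B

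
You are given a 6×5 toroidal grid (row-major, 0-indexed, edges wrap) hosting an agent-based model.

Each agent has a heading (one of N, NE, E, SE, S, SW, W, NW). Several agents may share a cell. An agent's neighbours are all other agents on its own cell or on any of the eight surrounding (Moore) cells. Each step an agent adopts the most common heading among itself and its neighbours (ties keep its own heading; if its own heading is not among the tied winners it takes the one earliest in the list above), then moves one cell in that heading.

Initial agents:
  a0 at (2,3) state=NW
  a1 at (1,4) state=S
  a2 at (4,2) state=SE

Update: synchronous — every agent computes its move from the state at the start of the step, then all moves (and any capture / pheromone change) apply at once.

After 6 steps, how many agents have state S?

t=1: a0@(1,2):NW a1@(2,4):S a2@(5,3):SE
t=2: a0@(0,1):NW a1@(3,4):S a2@(0,4):SE
t=3: a0@(5,0):NW a1@(4,4):S a2@(1,0):SE
t=4: a0@(4,4):NW a1@(5,4):S a2@(2,1):SE
t=5: a0@(3,3):NW a1@(0,4):S a2@(3,2):SE
t=6: a0@(2,2):NW a1@(1,4):S a2@(4,3):SE

1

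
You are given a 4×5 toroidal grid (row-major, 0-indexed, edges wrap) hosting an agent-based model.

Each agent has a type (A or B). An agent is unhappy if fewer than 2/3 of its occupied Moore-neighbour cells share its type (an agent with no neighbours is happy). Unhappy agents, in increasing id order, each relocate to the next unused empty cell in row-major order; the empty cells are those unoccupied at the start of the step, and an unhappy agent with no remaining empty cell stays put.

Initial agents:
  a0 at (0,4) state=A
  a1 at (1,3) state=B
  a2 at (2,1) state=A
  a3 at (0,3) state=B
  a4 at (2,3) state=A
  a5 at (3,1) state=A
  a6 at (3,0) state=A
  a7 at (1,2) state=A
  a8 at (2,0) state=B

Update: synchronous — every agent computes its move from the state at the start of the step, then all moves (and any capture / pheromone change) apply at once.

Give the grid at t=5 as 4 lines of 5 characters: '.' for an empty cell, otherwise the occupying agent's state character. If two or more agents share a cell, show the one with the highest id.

t=1: a0@(0,0):A a1@(0,1):B a2@(2,1):A a3@(0,2):B a4@(1,0):A a5@(3,1):A a6@(3,0):A a7@(1,1):A a8@(1,4):B
t=2: a0@(0,0):A a1@(0,3):B a2@(2,1):A a3@(0,4):B a4@(1,2):A a5@(1,3):A a6@(3,0):A a7@(2,0):A a8@(2,2):B
t=3: a0@(0,1):A a1@(0,2):B a2@(2,1):A a3@(1,0):B a4@(1,1):A a5@(1,4):A a6@(3,0):A a7@(2,0):A a8@(2,3):B
t=4: a0@(0,0):A a1@(0,3):B a2@(2,1):A a3@(0,4):B a4@(1,2):A a5@(1,3):A a6@(3,0):A a7@(2,0):A a8@(2,2):B
t=5: a0@(0,1):A a1@(0,2):B a2@(2,1):A a3@(1,0):B a4@(1,1):A a5@(1,4):A a6@(3,0):A a7@(2,0):A a8@(2,3):B

.AB..
BA..A
AA.B.
A....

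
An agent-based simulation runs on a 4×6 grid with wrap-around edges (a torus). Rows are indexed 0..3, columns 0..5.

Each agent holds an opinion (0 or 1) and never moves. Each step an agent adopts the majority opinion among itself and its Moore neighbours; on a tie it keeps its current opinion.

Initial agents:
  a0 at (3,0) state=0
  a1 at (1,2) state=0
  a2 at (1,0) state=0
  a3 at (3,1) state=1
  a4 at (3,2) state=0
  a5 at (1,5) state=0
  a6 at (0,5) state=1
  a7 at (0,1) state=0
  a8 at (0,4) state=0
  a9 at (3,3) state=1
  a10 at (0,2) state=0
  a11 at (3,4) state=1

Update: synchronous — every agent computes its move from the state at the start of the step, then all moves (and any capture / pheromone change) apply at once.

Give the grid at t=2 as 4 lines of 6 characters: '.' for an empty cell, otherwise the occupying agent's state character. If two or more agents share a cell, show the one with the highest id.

.00.00
0.0..0
......
00001.

t=1: a0@(3,0):0 a1@(1,2):0 a2@(1,0):0 a3@(3,1):0 a4@(3,2):0 a5@(1,5):0 a6@(0,5):0 a7@(0,1):0 a8@(0,4):1 a9@(3,3):0 a10@(0,2):0 a11@(3,4):1
t=2: a0@(3,0):0 a1@(1,2):0 a2@(1,0):0 a3@(3,1):0 a4@(3,2):0 a5@(1,5):0 a6@(0,5):0 a7@(0,1):0 a8@(0,4):0 a9@(3,3):0 a10@(0,2):0 a11@(3,4):1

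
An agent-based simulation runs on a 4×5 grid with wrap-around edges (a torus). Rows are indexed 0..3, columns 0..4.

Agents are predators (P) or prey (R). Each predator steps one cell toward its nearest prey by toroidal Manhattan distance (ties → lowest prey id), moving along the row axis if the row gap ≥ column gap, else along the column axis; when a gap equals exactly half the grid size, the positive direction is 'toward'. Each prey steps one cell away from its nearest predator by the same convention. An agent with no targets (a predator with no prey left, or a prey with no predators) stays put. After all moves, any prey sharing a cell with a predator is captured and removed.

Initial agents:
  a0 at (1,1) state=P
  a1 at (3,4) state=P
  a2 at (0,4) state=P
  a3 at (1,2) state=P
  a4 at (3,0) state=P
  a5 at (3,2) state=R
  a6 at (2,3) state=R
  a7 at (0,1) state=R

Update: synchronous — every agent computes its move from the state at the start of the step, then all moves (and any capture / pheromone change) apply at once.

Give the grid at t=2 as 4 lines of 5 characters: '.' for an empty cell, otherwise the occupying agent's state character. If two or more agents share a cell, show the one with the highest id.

.PPPP
..P..
.....
.....

t=1: a0@(0,1):P a1@(3,3):P a2@(0,0):P a3@(2,2):P a4@(3,1):P a6@(1,3):R
t=2: a0@(0,2):P a1@(0,3):P a2@(0,4):P a3@(1,2):P a4@(0,1):P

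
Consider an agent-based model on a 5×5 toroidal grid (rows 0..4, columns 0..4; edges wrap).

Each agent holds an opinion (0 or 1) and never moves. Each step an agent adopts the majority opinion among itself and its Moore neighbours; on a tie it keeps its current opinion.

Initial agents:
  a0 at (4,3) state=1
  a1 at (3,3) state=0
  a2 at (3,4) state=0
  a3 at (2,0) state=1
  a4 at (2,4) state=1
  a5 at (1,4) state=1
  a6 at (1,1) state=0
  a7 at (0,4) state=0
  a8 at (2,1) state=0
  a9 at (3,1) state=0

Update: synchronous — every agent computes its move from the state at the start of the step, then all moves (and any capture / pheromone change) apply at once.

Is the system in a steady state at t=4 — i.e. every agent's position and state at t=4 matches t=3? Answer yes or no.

t=1: a0@(4,3):0 a1@(3,3):0 a2@(3,4):1 a3@(2,0):0 a4@(2,4):1 a5@(1,4):1 a6@(1,1):0 a7@(0,4):1 a8@(2,1):0 a9@(3,1):0
t=2: a0@(4,3):0 a1@(3,3):0 a2@(3,4):0 a3@(2,0):0 a4@(2,4):1 a5@(1,4):1 a6@(1,1):0 a7@(0,4):1 a8@(2,1):0 a9@(3,1):0
t=3: a0@(4,3):0 a1@(3,3):0 a2@(3,4):0 a3@(2,0):0 a4@(2,4):0 a5@(1,4):1 a6@(1,1):0 a7@(0,4):1 a8@(2,1):0 a9@(3,1):0
t=4: (unchanged — steady state)

yes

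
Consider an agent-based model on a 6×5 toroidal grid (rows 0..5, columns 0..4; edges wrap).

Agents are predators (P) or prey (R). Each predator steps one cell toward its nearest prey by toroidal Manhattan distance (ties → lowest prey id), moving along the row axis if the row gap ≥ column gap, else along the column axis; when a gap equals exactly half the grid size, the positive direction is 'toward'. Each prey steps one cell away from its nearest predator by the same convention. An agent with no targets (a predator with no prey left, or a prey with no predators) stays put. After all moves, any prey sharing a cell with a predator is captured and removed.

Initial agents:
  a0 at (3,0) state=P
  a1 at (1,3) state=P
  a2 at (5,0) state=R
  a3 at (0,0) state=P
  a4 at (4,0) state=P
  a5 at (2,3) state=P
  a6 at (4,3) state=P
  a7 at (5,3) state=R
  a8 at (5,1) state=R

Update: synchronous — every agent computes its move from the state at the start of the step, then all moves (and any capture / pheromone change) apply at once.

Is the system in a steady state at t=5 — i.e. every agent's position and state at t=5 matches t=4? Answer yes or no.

t=1: a0@(4,0):P a1@(0,3):P a3@(5,0):P a4@(5,0):P a5@(3,3):P a6@(5,3):P a8@(4,1):R
t=2: a0@(4,1):P a1@(5,3):P a3@(4,0):P a4@(4,0):P a5@(3,2):P a6@(5,2):P a8@(4,2):R
t=3: a0@(4,2):P a1@(4,3):P a3@(4,1):P a4@(4,1):P a5@(4,2):P a6@(4,2):P
t=4: (unchanged — steady state)

yes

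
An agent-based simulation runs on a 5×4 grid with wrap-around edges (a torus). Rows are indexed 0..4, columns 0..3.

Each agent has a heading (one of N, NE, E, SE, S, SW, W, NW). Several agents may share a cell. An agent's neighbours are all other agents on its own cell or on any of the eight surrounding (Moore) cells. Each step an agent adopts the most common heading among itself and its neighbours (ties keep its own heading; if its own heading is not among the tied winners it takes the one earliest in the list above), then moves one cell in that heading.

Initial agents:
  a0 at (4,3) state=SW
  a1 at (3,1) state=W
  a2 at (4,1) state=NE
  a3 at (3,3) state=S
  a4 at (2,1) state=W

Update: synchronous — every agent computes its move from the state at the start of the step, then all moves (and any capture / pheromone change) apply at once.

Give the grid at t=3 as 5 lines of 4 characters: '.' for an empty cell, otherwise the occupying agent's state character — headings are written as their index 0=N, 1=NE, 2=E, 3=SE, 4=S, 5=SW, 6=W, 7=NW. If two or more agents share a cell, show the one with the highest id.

....
...4
5.6.
..6.
....

t=1: a0@(0,2):SW a1@(3,0):W a2@(3,2):NE a3@(4,3):S a4@(2,0):W
t=2: a0@(1,1):SW a1@(3,3):W a2@(2,3):NE a3@(0,3):S a4@(2,3):W
t=3: a0@(2,0):SW a1@(3,2):W a2@(2,2):W a3@(1,3):S a4@(2,2):W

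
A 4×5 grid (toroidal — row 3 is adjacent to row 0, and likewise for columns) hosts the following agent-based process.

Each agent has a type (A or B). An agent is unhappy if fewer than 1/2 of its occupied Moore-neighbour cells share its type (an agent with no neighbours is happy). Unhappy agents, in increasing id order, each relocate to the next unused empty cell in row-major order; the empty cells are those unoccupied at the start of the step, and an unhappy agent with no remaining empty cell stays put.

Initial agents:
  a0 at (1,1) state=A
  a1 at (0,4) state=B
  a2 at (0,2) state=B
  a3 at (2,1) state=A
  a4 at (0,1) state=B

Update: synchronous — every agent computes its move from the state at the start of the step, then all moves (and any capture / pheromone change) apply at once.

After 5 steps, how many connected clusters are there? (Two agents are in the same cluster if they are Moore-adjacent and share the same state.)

t=1: a0@(0,0):A a1@(0,4):B a2@(0,2):B a3@(2,1):A a4@(0,1):B
t=2: a0@(0,3):A a1@(1,0):B a2@(0,2):B a3@(2,1):A a4@(0,1):B
t=3: a0@(0,0):A a1@(1,0):B a2@(0,2):B a3@(0,4):A a4@(0,1):B
t=4: a0@(0,3):A a1@(1,1):B a2@(0,2):B a3@(0,4):A a4@(0,1):B
t=5: (unchanged — steady state)

2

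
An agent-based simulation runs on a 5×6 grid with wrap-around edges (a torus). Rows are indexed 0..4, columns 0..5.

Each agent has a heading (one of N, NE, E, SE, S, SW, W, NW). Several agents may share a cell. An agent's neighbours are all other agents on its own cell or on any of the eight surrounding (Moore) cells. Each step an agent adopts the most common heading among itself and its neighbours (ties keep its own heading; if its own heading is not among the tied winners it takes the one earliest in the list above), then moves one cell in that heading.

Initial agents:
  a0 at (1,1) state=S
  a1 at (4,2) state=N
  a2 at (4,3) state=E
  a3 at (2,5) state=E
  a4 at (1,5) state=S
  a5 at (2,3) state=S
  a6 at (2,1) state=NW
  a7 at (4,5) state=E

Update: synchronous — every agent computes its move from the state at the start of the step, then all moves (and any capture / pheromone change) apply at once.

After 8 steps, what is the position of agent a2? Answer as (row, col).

(0, 5)

t=1: a0@(2,1):S a1@(3,2):N a2@(4,4):E a3@(2,0):E a4@(2,5):S a5@(3,3):S a6@(1,0):NW a7@(4,0):E
t=2: a0@(3,1):S a1@(4,2):S a2@(4,5):E a3@(3,0):S a4@(3,5):S a5@(4,3):S a6@(2,0):S a7@(4,1):E
t=3: a0@(4,1):S a1@(0,2):S a2@(0,5):S a3@(4,0):S a4@(4,5):S a5@(0,3):S a6@(3,0):S a7@(0,1):S
t=4: a0@(0,1):S a1@(1,2):S a2@(1,5):S a3@(0,0):S a4@(0,5):S a5@(1,3):S a6@(4,0):S a7@(1,1):S
t=5: a0@(1,1):S a1@(2,2):S a2@(2,5):S a3@(1,0):S a4@(1,5):S a5@(2,3):S a6@(0,0):S a7@(2,1):S
t=6: a0@(2,1):S a1@(3,2):S a2@(3,5):S a3@(2,0):S a4@(2,5):S a5@(3,3):S a6@(1,0):S a7@(3,1):S
t=7: a0@(3,1):S a1@(4,2):S a2@(4,5):S a3@(3,0):S a4@(3,5):S a5@(4,3):S a6@(2,0):S a7@(4,1):S
t=8: a0@(4,1):S a1@(0,2):S a2@(0,5):S a3@(4,0):S a4@(4,5):S a5@(0,3):S a6@(3,0):S a7@(0,1):S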